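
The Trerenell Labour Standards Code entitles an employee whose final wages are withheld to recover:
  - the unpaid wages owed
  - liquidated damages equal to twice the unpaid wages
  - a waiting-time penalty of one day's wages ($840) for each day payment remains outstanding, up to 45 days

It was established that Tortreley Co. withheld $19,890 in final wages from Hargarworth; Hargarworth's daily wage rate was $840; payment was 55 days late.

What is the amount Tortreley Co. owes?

Doubled: 2 × $19,890 = $39,780
Penalty days: min(55, 45) = 45
Waiting-time penalty: 45 × $840 = $37,800
Total award: $19,890 + $39,780 + $37,800 = $97,470

$97,470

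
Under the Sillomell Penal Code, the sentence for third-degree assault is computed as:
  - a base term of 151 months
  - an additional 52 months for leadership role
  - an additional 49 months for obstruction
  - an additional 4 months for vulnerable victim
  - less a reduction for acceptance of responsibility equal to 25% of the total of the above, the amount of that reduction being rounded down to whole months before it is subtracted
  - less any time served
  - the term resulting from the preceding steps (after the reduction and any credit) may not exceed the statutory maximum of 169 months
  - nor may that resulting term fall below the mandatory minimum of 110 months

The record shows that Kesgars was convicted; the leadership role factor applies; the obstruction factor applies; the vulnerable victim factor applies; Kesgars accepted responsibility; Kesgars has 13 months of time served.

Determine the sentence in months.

Leadership role enhancement: +52 months
Obstruction enhancement: +49 months
Vulnerable victim enhancement: +4 months
Adjusted term: 151 months + 52 months + 49 months + 4 months = 256 months
Acceptance of responsibility reduction: 25% of 256 months = 64 months (rounded down)
After reduction: 256 − 64 = 192 months
Less time served: 192 months − 13 months = 179 months
Cap at 169 months: 179 months exceeds the cap → 169 months
Minimum 110 months: 169 months meets the minimum, no increase.

169 months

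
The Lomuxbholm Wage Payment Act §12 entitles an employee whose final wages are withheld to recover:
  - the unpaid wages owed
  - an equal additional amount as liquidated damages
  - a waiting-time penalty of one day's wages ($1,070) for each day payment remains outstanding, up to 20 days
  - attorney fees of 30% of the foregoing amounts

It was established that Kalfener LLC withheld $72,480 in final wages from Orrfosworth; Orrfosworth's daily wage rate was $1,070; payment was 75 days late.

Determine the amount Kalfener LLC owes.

Liquidated damages (equal amount): $72,480
Penalty days: min(75, 20) = 20
Waiting-time penalty: 20 × $1,070 = $21,400
Subtotal: $72,480 + $72,480 + $21,400 = $166,360
Attorney fees: 30% of $166,360 = $49,908
Total award: $166,360 + $49,908 = $216,268

$216,268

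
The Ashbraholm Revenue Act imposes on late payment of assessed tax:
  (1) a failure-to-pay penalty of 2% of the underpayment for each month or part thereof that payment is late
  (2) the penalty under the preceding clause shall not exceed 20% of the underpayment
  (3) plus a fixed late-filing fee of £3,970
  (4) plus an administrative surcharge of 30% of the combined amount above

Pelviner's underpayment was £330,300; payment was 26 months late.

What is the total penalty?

£91,039

Accrued rate: 2% × 26 = 52%, capped at 20% → 20%
Failure-to-pay penalty: 20% of £330,300 = £66,060
Penalty before surcharge: £66,060 + £3,970 = £70,030
Administrative surcharge: 30% of £70,030 = £21,009
Total penalty: £70,030 + £21,009 = £91,039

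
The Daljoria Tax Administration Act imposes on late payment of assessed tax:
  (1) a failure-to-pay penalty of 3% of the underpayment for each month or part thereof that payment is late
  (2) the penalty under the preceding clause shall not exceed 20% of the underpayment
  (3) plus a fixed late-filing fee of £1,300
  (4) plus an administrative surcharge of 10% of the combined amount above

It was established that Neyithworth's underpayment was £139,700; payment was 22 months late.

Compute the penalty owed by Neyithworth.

Penalty: £32,164

Accrued rate: 3% × 22 = 66%, capped at 20% → 20%
Failure-to-pay penalty: 20% of £139,700 = £27,940
Penalty before surcharge: £27,940 + £1,300 = £29,240
Administrative surcharge: 10% of £29,240 = £2,924
Total penalty: £29,240 + £2,924 = £32,164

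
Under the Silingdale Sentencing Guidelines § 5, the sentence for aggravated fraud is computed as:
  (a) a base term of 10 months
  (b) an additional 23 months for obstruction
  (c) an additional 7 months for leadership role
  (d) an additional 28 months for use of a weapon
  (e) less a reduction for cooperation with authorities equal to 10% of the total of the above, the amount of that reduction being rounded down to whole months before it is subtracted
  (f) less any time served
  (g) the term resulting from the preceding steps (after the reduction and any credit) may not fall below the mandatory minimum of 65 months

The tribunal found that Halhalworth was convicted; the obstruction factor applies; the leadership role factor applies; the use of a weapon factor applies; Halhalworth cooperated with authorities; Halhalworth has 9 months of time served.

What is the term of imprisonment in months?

Obstruction enhancement: +23 months
Leadership role enhancement: +7 months
Use of a weapon enhancement: +28 months
Adjusted term: 10 months + 23 months + 7 months + 28 months = 68 months
Cooperation with authorities reduction: 10% of 68 months = 6 months (rounded down)
After reduction: 68 − 6 = 62 months
Less time served: 62 months − 9 months = 53 months
Minimum 65 months: 53 months is below the minimum → 65 months

65 months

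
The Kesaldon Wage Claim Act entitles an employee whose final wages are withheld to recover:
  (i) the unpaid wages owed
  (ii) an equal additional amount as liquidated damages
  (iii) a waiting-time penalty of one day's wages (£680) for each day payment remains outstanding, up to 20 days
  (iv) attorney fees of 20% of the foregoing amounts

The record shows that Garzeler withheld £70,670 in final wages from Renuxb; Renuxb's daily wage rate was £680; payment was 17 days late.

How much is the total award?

£183,480

Liquidated damages (equal amount): £70,670
Penalty days: min(17, 20) = 17
Waiting-time penalty: 17 × £680 = £11,560
Subtotal: £70,670 + £70,670 + £11,560 = £152,900
Attorney fees: 20% of £152,900 = £30,580
Total award: £152,900 + £30,580 = £183,480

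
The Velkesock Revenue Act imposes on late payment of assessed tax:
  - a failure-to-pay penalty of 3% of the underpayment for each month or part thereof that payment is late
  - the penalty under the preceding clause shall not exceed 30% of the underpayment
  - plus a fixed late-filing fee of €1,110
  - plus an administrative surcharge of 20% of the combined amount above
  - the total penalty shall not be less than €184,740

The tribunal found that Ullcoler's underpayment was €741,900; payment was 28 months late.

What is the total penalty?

Accrued rate: 3% × 28 = 84%, capped at 30% → 30%
Failure-to-pay penalty: 30% of €741,900 = €222,570
Penalty before surcharge: €222,570 + €1,110 = €223,680
Administrative surcharge: 20% of €223,680 = €44,736
Total penalty: €223,680 + €44,736 = €268,416
Minimum €184,740: €268,416 meets the minimum, no increase.

Penalty: €268,416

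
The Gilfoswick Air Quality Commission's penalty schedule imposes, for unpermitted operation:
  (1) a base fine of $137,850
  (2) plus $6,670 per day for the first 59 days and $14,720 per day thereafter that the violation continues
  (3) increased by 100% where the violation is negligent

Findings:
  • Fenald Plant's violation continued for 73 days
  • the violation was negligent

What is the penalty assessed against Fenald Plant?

First 59 days: 59 × $6,670 = $393,530
Remaining days: (73 − 59) × $14,720 = $206,080
Per-day component: $393,530 + $206,080 = $599,610
Base plus per-day: $137,850 + $599,610 = $737,460
Enhancement: 100% of $737,460 = $737,460
Enhanced fine: $737,460 + $737,460 = $1,474,920

$1,474,920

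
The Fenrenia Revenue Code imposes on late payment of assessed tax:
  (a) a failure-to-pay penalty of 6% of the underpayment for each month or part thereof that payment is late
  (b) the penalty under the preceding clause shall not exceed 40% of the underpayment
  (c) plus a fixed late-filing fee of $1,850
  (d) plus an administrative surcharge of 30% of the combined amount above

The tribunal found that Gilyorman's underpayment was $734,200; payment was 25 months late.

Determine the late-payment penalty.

$384,189

Accrued rate: 6% × 25 = 150%, capped at 40% → 40%
Failure-to-pay penalty: 40% of $734,200 = $293,680
Penalty before surcharge: $293,680 + $1,850 = $295,530
Administrative surcharge: 30% of $295,530 = $88,659
Total penalty: $295,530 + $88,659 = $384,189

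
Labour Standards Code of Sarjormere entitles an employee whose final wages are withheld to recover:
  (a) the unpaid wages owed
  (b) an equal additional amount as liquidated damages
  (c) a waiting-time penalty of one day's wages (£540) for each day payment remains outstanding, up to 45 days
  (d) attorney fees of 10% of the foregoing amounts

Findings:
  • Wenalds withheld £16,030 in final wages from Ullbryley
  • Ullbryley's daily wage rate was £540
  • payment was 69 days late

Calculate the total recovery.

Liquidated damages (equal amount): £16,030
Penalty days: min(69, 45) = 45
Waiting-time penalty: 45 × £540 = £24,300
Subtotal: £16,030 + £16,030 + £24,300 = £56,360
Attorney fees: 10% of £56,360 = £5,636
Total award: £56,360 + £5,636 = £61,996

£61,996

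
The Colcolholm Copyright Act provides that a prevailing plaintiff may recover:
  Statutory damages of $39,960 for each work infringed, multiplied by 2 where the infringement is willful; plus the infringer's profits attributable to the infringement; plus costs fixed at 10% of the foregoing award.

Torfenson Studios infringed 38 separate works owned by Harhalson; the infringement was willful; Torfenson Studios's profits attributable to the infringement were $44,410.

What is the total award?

Statutory damages: 38 × $39,960 = $1,518,480
Doubled: 2 × $1,518,480 = $3,036,960
Combined award: $3,036,960 + $44,410 = $3,081,370
Costs: 10% of $3,081,370 = $308,137
Award plus costs: $3,081,370 + $308,137 = $3,389,507

$3,389,507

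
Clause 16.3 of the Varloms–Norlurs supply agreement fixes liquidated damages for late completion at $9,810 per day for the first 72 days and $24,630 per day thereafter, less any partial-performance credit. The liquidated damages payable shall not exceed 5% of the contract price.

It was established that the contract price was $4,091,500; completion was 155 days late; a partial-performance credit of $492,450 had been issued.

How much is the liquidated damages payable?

$204,575

First 72 days: 72 × $9,810 = $706,320
Remaining days: (155 − 72) × $24,630 = $2,044,290
Accrued per-day damages: $706,320 + $2,044,290 = $2,750,610
Less partial-performance credit: $2,750,610 − $492,450 = $2,258,160
Cap: 5% of $4,091,500 = $204,575
Cap at $204,575: $2,258,160 exceeds the cap → $204,575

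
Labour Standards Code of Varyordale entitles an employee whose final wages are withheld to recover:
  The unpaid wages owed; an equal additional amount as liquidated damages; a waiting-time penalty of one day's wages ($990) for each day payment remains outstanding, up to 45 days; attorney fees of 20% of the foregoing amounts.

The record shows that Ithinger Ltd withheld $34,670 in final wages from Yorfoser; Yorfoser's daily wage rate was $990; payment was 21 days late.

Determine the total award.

Liquidated damages (equal amount): $34,670
Penalty days: min(21, 45) = 21
Waiting-time penalty: 21 × $990 = $20,790
Subtotal: $34,670 + $34,670 + $20,790 = $90,130
Attorney fees: 20% of $90,130 = $18,026
Total award: $90,130 + $18,026 = $108,156

$108,156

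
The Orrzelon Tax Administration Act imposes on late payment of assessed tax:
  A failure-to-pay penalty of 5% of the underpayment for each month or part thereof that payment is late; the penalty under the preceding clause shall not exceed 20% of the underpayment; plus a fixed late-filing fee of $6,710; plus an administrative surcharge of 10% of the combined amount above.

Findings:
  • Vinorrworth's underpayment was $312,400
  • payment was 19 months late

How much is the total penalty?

Penalty: $76,109

Accrued rate: 5% × 19 = 95%, capped at 20% → 20%
Failure-to-pay penalty: 20% of $312,400 = $62,480
Penalty before surcharge: $62,480 + $6,710 = $69,190
Administrative surcharge: 10% of $69,190 = $6,919
Total penalty: $69,190 + $6,919 = $76,109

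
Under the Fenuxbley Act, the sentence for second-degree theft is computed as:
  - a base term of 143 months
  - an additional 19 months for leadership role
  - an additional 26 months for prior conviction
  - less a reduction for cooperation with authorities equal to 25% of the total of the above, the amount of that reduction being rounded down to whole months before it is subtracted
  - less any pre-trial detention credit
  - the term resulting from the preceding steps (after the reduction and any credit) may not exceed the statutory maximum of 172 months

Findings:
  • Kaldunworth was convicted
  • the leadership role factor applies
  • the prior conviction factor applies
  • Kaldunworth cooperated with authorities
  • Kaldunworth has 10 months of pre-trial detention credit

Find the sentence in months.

131 months

Leadership role enhancement: +19 months
Prior conviction enhancement: +26 months
Adjusted term: 143 months + 19 months + 26 months = 188 months
Cooperation with authorities reduction: 25% of 188 months = 47 months (rounded down)
After reduction: 188 − 47 = 141 months
Less pre-trial detention credit: 141 months − 10 months = 131 months
Cap at 172 months: 131 months is within the cap, no reduction.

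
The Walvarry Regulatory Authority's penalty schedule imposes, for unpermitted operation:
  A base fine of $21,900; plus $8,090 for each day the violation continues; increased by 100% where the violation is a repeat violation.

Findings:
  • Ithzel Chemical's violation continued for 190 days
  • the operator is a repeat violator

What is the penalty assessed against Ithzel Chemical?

Civil penalty: $3,118,000

Per-day component: 190 × $8,090 = $1,537,100
Base plus per-day: $21,900 + $1,537,100 = $1,559,000
Enhancement: 100% of $1,559,000 = $1,559,000
Enhanced fine: $1,559,000 + $1,559,000 = $3,118,000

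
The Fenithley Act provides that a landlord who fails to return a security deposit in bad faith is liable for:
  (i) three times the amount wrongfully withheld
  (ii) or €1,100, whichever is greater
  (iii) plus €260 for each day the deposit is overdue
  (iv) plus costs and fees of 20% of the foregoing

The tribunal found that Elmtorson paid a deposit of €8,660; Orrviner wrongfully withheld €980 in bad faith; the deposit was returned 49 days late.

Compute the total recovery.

Trebled: 3 × €980 = €2,940
Minimum €1,100: €2,940 meets the minimum, no increase.
Late-return penalty: 49 × €260 = €12,740
Damages plus late penalty: €2,940 + €12,740 = €15,680
Costs and fees: 20% of €15,680 = €3,136
Total recovery: €15,680 + €3,136 = €18,816

€18,816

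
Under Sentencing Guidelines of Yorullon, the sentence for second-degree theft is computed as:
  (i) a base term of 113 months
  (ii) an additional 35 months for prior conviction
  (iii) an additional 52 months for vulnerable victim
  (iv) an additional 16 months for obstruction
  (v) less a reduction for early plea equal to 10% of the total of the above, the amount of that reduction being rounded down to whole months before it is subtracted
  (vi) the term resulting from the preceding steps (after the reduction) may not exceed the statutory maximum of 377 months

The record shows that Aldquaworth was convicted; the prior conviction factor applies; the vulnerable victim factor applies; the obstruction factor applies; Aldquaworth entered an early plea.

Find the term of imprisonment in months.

195 months

Prior conviction enhancement: +35 months
Vulnerable victim enhancement: +52 months
Obstruction enhancement: +16 months
Adjusted term: 113 months + 35 months + 52 months + 16 months = 216 months
Early plea reduction: 10% of 216 months = 21 months (rounded down)
After reduction: 216 − 21 = 195 months
Cap at 377 months: 195 months is within the cap, no reduction.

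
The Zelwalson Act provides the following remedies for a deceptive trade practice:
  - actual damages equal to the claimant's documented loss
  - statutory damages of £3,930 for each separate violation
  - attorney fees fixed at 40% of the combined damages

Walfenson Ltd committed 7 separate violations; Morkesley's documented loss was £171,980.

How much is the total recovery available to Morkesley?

Total recovery: £279,286

Statutory damages: 7 × £3,930 = £27,510
Combined damages: £171,980 + £27,510 = £199,490
Attorney fees: 40% of £199,490 = £79,796
Total recovery: £199,490 + £79,796 = £279,286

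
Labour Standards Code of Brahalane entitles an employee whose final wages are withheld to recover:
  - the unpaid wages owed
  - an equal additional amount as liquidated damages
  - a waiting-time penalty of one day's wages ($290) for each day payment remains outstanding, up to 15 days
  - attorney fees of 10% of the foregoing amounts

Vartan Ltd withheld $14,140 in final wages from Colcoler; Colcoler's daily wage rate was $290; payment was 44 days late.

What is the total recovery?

$35,893

Liquidated damages (equal amount): $14,140
Penalty days: min(44, 15) = 15
Waiting-time penalty: 15 × $290 = $4,350
Subtotal: $14,140 + $14,140 + $4,350 = $32,630
Attorney fees: 10% of $32,630 = $3,263
Total award: $32,630 + $3,263 = $35,893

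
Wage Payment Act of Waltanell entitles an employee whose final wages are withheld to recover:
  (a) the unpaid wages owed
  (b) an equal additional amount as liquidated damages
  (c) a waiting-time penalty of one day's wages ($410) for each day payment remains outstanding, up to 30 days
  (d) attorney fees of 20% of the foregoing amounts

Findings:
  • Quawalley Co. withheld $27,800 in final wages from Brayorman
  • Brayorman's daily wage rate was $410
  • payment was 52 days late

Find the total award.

Liquidated damages (equal amount): $27,800
Penalty days: min(52, 30) = 30
Waiting-time penalty: 30 × $410 = $12,300
Subtotal: $27,800 + $27,800 + $12,300 = $67,900
Attorney fees: 20% of $67,900 = $13,580
Total award: $67,900 + $13,580 = $81,480

$81,480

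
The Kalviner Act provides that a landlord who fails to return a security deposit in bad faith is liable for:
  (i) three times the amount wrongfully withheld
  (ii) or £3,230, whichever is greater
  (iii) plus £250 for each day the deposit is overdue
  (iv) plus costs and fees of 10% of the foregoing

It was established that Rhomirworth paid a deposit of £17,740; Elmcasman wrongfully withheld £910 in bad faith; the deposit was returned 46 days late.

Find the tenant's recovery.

Trebled: 3 × £910 = £2,730
Minimum £3,230: £2,730 is below the minimum → £3,230
Late-return penalty: 46 × £250 = £11,500
Damages plus late penalty: £3,230 + £11,500 = £14,730
Costs and fees: 10% of £14,730 = £1,473
Total recovery: £14,730 + £1,473 = £16,203

£16,203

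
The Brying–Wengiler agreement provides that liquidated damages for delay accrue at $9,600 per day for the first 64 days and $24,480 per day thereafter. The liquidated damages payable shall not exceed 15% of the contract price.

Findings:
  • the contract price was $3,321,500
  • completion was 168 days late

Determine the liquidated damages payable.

$498,225

First 64 days: 64 × $9,600 = $614,400
Remaining days: (168 − 64) × $24,480 = $2,545,920
Accrued per-day damages: $614,400 + $2,545,920 = $3,160,320
Cap: 15% of $3,321,500 = $498,225
Cap at $498,225: $3,160,320 exceeds the cap → $498,225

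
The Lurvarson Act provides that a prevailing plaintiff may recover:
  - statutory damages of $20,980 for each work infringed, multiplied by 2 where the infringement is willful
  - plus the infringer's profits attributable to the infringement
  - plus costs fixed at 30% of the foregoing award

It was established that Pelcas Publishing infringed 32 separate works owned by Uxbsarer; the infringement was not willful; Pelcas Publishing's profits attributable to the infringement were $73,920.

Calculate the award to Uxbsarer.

$968,864

Statutory damages: 32 × $20,980 = $671,360
Infringement not willful: no ×2 enhancement.
Combined award: $671,360 + $73,920 = $745,280
Costs: 30% of $745,280 = $223,584
Award plus costs: $745,280 + $223,584 = $968,864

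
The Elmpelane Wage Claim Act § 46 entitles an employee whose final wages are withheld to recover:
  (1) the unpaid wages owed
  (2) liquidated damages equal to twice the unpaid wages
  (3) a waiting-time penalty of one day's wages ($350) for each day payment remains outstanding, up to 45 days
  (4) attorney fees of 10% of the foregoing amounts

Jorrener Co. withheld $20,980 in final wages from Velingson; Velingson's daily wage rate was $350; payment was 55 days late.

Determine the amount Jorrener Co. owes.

Doubled: 2 × $20,980 = $41,960
Penalty days: min(55, 45) = 45
Waiting-time penalty: 45 × $350 = $15,750
Subtotal: $20,980 + $41,960 + $15,750 = $78,690
Attorney fees: 10% of $78,690 = $7,869
Total award: $78,690 + $7,869 = $86,559

$86,559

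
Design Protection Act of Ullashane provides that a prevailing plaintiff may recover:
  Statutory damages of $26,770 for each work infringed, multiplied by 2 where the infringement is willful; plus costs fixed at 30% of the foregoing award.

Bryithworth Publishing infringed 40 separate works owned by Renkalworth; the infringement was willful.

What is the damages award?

$2,784,080

Statutory damages: 40 × $26,770 = $1,070,800
Doubled: 2 × $1,070,800 = $2,141,600
Costs: 30% of $2,141,600 = $642,480
Award plus costs: $2,141,600 + $642,480 = $2,784,080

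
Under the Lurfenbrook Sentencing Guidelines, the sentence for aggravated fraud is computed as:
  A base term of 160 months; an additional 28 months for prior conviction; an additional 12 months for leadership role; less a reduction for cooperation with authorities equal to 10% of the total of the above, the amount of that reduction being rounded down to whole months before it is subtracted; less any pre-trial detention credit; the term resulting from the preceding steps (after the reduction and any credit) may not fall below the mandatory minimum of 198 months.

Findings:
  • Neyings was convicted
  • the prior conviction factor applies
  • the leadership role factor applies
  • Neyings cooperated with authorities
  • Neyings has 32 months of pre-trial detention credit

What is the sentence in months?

Prior conviction enhancement: +28 months
Leadership role enhancement: +12 months
Adjusted term: 160 months + 28 months + 12 months = 200 months
Cooperation with authorities reduction: 10% of 200 months = 20 months (rounded down)
After reduction: 200 − 20 = 180 months
Less pre-trial detention credit: 180 months − 32 months = 148 months
Minimum 198 months: 148 months is below the minimum → 198 months

Sentence: 198 months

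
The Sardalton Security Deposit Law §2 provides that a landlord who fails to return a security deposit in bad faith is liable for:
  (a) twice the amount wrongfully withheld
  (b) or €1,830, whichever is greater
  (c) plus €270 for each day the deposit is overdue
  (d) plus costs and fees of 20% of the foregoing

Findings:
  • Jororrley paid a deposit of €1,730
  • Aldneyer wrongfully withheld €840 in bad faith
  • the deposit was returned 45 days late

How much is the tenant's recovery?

Doubled: 2 × €840 = €1,680
Minimum €1,830: €1,680 is below the minimum → €1,830
Late-return penalty: 45 × €270 = €12,150
Damages plus late penalty: €1,830 + €12,150 = €13,980
Costs and fees: 20% of €13,980 = €2,796
Total recovery: €13,980 + €2,796 = €16,776

€16,776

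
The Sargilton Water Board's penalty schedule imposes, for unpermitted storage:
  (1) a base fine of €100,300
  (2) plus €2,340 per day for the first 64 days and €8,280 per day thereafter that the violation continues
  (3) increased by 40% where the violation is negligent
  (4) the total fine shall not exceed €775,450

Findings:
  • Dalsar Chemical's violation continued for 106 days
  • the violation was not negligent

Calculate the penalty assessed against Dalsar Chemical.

€597,820

First 64 days: 64 × €2,340 = €149,760
Remaining days: (106 − 64) × €8,280 = €347,760
Per-day component: €149,760 + €347,760 = €497,520
Base plus per-day: €100,300 + €497,520 = €597,820
The violation was not negligent: no 40% increase.
Cap at €775,450: €597,820 is within the cap, no reduction.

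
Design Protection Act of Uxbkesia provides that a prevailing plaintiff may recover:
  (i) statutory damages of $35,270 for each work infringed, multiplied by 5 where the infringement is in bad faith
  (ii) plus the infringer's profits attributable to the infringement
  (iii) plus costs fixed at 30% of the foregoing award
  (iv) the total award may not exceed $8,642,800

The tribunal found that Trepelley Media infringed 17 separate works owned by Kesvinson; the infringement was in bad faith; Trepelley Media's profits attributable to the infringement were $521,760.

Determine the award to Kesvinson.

Statutory damages: 17 × $35,270 = $599,590
Multiplied by 5: 5 × $599,590 = $2,997,950
Combined award: $2,997,950 + $521,760 = $3,519,710
Costs: 30% of $3,519,710 = $1,055,913
Award plus costs: $3,519,710 + $1,055,913 = $4,575,623
Cap at $8,642,800: $4,575,623 is within the cap, no reduction.

$4,575,623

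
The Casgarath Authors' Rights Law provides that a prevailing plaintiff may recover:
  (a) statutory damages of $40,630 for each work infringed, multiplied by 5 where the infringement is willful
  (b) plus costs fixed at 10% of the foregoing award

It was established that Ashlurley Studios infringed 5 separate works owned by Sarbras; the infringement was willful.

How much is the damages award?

Statutory damages: 5 × $40,630 = $203,150
Multiplied by 5: 5 × $203,150 = $1,015,750
Costs: 10% of $1,015,750 = $101,575
Award plus costs: $1,015,750 + $101,575 = $1,117,325

$1,117,325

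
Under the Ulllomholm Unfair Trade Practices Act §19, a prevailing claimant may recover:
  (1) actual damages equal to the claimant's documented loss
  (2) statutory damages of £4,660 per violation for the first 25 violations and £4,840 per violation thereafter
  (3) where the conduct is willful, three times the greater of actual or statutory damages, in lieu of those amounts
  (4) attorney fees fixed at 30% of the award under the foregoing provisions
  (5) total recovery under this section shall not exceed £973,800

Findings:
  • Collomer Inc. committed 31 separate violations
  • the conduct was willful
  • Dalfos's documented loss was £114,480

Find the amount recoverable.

First 25 violations: 25 × £4,660 = £116,500
Remaining violations: (31 − 25) × £4,840 = £29,040
Statutory damages: £116,500 + £29,040 = £145,540
Greater of actual damages (£114,480) or statutory damages (£145,540): £145,540
Trebled: 3 × £145,540 = £436,620
Attorney fees: 30% of £436,620 = £130,986
Total before cap: £436,620 + £130,986 = £567,606
Cap at £973,800: £567,606 is within the cap, no reduction.

£567,606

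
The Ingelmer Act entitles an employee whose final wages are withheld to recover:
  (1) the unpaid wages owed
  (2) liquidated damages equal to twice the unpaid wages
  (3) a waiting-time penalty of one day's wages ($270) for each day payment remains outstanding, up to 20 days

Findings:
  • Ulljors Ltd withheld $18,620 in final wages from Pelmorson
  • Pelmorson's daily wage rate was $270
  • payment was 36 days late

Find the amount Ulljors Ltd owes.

Doubled: 2 × $18,620 = $37,240
Penalty days: min(36, 20) = 20
Waiting-time penalty: 20 × $270 = $5,400
Total award: $18,620 + $37,240 + $5,400 = $61,260

$61,260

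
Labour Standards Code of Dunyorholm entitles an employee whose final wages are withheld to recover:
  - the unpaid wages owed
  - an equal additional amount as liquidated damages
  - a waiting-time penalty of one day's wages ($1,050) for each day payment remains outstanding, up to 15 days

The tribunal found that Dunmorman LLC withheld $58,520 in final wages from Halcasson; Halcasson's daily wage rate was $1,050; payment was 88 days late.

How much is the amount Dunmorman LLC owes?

Total award: $132,790

Liquidated damages (equal amount): $58,520
Penalty days: min(88, 15) = 15
Waiting-time penalty: 15 × $1,050 = $15,750
Total award: $58,520 + $58,520 + $15,750 = $132,790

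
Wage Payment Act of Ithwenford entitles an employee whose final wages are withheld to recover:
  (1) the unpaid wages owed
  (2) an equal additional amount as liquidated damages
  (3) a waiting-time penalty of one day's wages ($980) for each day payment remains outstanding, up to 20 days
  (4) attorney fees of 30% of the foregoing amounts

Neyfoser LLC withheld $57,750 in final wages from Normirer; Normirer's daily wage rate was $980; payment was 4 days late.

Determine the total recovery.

$155,246

Liquidated damages (equal amount): $57,750
Penalty days: min(4, 20) = 4
Waiting-time penalty: 4 × $980 = $3,920
Subtotal: $57,750 + $57,750 + $3,920 = $119,420
Attorney fees: 30% of $119,420 = $35,826
Total award: $119,420 + $35,826 = $155,246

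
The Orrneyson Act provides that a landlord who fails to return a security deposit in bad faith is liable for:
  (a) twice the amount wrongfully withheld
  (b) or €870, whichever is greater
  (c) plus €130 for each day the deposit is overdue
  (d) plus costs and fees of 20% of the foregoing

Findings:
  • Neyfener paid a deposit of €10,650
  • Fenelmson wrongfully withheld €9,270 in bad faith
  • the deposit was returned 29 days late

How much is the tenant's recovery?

€26,772

Doubled: 2 × €9,270 = €18,540
Minimum €870: €18,540 meets the minimum, no increase.
Late-return penalty: 29 × €130 = €3,770
Damages plus late penalty: €18,540 + €3,770 = €22,310
Costs and fees: 20% of €22,310 = €4,462
Total recovery: €22,310 + €4,462 = €26,772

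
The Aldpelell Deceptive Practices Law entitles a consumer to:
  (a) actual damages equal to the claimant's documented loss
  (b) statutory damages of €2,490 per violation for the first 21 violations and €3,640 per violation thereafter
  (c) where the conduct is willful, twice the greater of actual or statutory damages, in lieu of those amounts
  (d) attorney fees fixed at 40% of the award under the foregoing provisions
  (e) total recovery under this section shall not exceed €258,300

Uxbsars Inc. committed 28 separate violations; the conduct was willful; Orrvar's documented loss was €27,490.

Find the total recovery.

€217,756

First 21 violations: 21 × €2,490 = €52,290
Remaining violations: (28 − 21) × €3,640 = €25,480
Statutory damages: €52,290 + €25,480 = €77,770
Greater of actual damages (€27,490) or statutory damages (€77,770): €77,770
Doubled: 2 × €77,770 = €155,540
Attorney fees: 40% of €155,540 = €62,216
Total before cap: €155,540 + €62,216 = €217,756
Cap at €258,300: €217,756 is within the cap, no reduction.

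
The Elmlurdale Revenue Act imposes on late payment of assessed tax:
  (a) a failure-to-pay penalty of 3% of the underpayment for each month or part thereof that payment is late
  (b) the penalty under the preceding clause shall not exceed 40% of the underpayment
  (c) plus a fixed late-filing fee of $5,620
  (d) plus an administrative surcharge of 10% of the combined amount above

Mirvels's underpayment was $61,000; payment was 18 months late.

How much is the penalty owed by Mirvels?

Accrued rate: 3% × 18 = 54%, capped at 40% → 40%
Failure-to-pay penalty: 40% of $61,000 = $24,400
Penalty before surcharge: $24,400 + $5,620 = $30,020
Administrative surcharge: 10% of $30,020 = $3,002
Total penalty: $30,020 + $3,002 = $33,022

$33,022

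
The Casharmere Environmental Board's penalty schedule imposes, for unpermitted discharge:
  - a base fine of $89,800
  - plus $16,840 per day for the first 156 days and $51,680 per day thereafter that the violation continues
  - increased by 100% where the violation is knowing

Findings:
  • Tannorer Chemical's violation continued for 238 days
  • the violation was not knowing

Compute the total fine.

$6,954,600

First 156 days: 156 × $16,840 = $2,627,040
Remaining days: (238 − 156) × $51,680 = $4,237,760
Per-day component: $2,627,040 + $4,237,760 = $6,864,800
Base plus per-day: $89,800 + $6,864,800 = $6,954,600
The violation was not knowing: no 100% increase.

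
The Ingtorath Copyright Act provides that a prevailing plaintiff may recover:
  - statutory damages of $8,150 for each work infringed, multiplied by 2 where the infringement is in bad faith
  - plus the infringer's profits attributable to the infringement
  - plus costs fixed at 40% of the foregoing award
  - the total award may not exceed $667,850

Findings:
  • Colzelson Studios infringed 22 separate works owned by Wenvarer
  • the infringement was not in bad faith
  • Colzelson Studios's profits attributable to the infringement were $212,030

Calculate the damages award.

Statutory damages: 22 × $8,150 = $179,300
Infringement not in bad faith: no ×2 enhancement.
Combined award: $179,300 + $212,030 = $391,330
Costs: 40% of $391,330 = $156,532
Award plus costs: $391,330 + $156,532 = $547,862
Cap at $667,850: $547,862 is within the cap, no reduction.

Award: $547,862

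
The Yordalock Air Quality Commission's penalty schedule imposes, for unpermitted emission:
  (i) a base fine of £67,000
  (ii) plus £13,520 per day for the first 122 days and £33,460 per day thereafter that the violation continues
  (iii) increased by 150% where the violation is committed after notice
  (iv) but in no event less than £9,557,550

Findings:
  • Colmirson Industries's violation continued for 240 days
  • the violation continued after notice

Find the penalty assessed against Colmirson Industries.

First 122 days: 122 × £13,520 = £1,649,440
Remaining days: (240 − 122) × £33,460 = £3,948,280
Per-day component: £1,649,440 + £3,948,280 = £5,597,720
Base plus per-day: £67,000 + £5,597,720 = £5,664,720
Enhancement: 150% of £5,664,720 = £8,497,080
Enhanced fine: £5,664,720 + £8,497,080 = £14,161,800
Minimum £9,557,550: £14,161,800 meets the minimum, no increase.

Civil penalty: £14,161,800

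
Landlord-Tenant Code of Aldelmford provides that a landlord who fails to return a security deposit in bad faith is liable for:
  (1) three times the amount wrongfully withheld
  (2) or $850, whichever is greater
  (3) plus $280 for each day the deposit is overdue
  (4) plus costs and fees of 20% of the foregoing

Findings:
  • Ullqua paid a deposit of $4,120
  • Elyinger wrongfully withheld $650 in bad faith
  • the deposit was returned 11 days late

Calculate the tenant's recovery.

$6,036

Trebled: 3 × $650 = $1,950
Minimum $850: $1,950 meets the minimum, no increase.
Late-return penalty: 11 × $280 = $3,080
Damages plus late penalty: $1,950 + $3,080 = $5,030
Costs and fees: 20% of $5,030 = $1,006
Total recovery: $5,030 + $1,006 = $6,036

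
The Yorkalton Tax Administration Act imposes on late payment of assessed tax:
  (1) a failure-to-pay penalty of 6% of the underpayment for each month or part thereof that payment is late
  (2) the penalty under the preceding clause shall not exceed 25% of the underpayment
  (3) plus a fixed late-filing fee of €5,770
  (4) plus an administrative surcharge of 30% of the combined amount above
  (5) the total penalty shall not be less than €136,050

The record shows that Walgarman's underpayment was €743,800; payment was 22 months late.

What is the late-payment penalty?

€249,236

Accrued rate: 6% × 22 = 132%, capped at 25% → 25%
Failure-to-pay penalty: 25% of €743,800 = €185,950
Penalty before surcharge: €185,950 + €5,770 = €191,720
Administrative surcharge: 30% of €191,720 = €57,516
Total penalty: €191,720 + €57,516 = €249,236
Minimum €136,050: €249,236 meets the minimum, no increase.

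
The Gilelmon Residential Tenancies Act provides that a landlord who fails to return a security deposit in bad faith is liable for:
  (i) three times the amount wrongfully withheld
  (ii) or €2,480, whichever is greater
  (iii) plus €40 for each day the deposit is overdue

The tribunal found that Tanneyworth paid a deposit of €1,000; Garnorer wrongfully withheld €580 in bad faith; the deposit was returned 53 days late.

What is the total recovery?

Trebled: 3 × €580 = €1,740
Minimum €2,480: €1,740 is below the minimum → €2,480
Late-return penalty: 53 × €40 = €2,120
Damages plus late penalty: €2,480 + €2,120 = €4,600

Recovery: €4,600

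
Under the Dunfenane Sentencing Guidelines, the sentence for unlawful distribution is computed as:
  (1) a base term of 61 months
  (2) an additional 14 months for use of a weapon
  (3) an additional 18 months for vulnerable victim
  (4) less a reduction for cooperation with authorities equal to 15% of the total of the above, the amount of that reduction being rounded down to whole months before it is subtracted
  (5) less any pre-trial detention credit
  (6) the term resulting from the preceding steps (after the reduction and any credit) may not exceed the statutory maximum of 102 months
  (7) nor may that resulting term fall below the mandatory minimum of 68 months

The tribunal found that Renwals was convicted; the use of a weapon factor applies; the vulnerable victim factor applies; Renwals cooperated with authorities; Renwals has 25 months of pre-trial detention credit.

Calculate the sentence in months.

68 months

Use of a weapon enhancement: +14 months
Vulnerable victim enhancement: +18 months
Adjusted term: 61 months + 14 months + 18 months = 93 months
Cooperation with authorities reduction: 15% of 93 months = 13 months (rounded down)
After reduction: 93 − 13 = 80 months
Less pre-trial detention credit: 80 months − 25 months = 55 months
Cap at 102 months: 55 months is within the cap, no reduction.
Minimum 68 months: 55 months is below the minimum → 68 months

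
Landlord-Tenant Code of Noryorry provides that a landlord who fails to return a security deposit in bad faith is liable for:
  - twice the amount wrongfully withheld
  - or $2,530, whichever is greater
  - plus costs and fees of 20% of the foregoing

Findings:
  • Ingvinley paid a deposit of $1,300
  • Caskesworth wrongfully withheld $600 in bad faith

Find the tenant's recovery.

Doubled: 2 × $600 = $1,200
Minimum $2,530: $1,200 is below the minimum → $2,530
Costs and fees: 20% of $2,530 = $506
Total recovery: $2,530 + $506 = $3,036

$3,036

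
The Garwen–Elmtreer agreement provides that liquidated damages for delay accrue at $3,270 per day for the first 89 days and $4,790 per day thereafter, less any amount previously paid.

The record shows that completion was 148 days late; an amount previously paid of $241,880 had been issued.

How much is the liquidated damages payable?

First 89 days: 89 × $3,270 = $291,030
Remaining days: (148 − 89) × $4,790 = $282,610
Accrued per-day damages: $291,030 + $282,610 = $573,640
Less amount previously paid: $573,640 − $241,880 = $331,760

$331,760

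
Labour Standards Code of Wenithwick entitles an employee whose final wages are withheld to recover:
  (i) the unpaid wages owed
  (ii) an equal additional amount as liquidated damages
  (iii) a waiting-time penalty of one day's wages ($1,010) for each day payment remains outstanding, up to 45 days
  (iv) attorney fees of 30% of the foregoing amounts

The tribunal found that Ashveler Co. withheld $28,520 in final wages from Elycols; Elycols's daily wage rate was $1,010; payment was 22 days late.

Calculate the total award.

$103,038

Liquidated damages (equal amount): $28,520
Penalty days: min(22, 45) = 22
Waiting-time penalty: 22 × $1,010 = $22,220
Subtotal: $28,520 + $28,520 + $22,220 = $79,260
Attorney fees: 30% of $79,260 = $23,778
Total award: $79,260 + $23,778 = $103,038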